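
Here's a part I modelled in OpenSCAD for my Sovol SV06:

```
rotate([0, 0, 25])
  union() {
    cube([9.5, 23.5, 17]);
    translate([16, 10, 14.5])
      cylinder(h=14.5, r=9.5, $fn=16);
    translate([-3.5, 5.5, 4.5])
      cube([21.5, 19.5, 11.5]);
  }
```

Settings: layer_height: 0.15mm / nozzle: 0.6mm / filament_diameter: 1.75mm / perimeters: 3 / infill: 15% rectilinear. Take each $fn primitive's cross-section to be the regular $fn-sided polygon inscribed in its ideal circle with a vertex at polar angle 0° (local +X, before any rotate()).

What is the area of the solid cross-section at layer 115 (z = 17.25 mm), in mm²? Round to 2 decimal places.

At z = 17.25 mm: the cube is not intersected at this z (z outside [0, 17]); the r=9.5 cylinder at (16, 10) gives a regular 16-gon of circumradius 9.5 (constant along its height) (area = (16/2)·9.500²·sin(360°/16) = 276.30 mm²); the cube at (-3.5, 5.5) is absent (z outside [4.5, 16]); Merging all regions: only the r=9.5 cylinder at (16, 10) is present, so the union is just that shape — area = 276.30 mm²; (rotated 25° about Z; rotation is an isometry so areas/perimeters/island counts are preserved). Overall, the cross-section is a single solid region. Net area = 276.30 mm².

276.30 mm²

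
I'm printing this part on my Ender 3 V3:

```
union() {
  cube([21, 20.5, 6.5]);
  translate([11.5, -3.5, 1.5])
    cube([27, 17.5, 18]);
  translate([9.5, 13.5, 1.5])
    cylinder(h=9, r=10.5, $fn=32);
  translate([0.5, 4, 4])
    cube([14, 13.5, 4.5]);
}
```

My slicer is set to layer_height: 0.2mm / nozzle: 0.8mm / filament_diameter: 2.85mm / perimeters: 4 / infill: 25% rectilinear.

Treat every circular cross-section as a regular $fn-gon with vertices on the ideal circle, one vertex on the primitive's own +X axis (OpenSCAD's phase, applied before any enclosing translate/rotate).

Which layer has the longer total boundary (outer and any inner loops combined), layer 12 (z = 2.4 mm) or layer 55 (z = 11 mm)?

layer 12 (z = 2.4 mm)

Layer 12 (z = 2.4): the cube (footprint 21×20.5) is included at this height (perimeter 83.00 mm); the 27×17.5 cube at (11.5, -3.5) contributes its full rectangle (perimeter 89.00 mm); the cylinder at (9.5, 13.5): section is a regular 32-gon, circumradius r=10.5 (perimeter = 2·32·10.500·sin(180°/32) = 65.87 mm); the cube at (0.5, 4) does not reach this height (z outside [4, 8.5]); Taking the union: the regions partially overlap (shared area 434.05 mm²), so the edge portions inside another operand are dropped and the merged outline is re-measured after clipping — boundary = 127.32 mm. So its perimeter = 127.32 mm. Layer 55 (z = 11): the cube does not reach this height (z outside [0, 6.5]); the cube at (11.5, -3.5) is present — its section is the full 27×17.5 rectangle (perimeter 89.00 mm); the cylinder at (9.5, 13.5) is absent (z outside [1.5, 10.5]); the cube at (0.5, 4) does not reach this height (z outside [4, 8.5]); Combining (union): only the 27×17.5 cube at (11.5, -3.5) is present, so the union is just that shape — boundary = 89.00 mm. So its perimeter = 89.00 mm. Layer 12 is larger (127.32 vs 89.00 mm).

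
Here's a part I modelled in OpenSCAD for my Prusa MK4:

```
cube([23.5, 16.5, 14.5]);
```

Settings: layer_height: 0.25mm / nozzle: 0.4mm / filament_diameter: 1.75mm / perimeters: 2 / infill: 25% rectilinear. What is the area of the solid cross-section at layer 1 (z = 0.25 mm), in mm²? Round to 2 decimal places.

At z = 0.25 mm: the cube (footprint 23.5×16.5) is included at this height (area 387.75 mm²). Overall, the cross-section is a single solid region. Net area = 387.75 mm².

387.75 mm²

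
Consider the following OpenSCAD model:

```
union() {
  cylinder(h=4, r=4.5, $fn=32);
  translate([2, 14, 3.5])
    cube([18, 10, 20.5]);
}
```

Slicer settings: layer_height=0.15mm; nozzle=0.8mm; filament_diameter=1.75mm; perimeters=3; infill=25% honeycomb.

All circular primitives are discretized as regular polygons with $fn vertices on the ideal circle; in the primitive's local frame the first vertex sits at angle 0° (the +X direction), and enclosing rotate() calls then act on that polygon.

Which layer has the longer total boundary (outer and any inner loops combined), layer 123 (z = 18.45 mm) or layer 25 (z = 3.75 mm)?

layer 25 (z = 3.75 mm)

Layer 123 (z = 18.45): the cylinder is absent (z outside [0, 4]); the cube at (2, 14) (footprint 18×10) is included at this height (perimeter 56.00 mm); Taking the union: only the 18×10 cube at (2, 14) is present, so the union is just that shape — boundary = 56.00 mm. So its perimeter = 56.00 mm. Layer 25 (z = 3.75): the cylinder: section is a regular 32-gon, circumradius r=4.5 (perimeter = 2·32·4.500·sin(180°/32) = 28.23 mm); the cube at (2, 14) (footprint 18×10) is included at this height (perimeter 56.00 mm); Merging all regions: the 2 present regions are separate (no shared area or edge), so areas and boundary lengths simply add and each stays a separate island — boundary = 84.23 mm. So its perimeter = 84.23 mm. Layer 25 is larger (84.23 vs 56.00 mm).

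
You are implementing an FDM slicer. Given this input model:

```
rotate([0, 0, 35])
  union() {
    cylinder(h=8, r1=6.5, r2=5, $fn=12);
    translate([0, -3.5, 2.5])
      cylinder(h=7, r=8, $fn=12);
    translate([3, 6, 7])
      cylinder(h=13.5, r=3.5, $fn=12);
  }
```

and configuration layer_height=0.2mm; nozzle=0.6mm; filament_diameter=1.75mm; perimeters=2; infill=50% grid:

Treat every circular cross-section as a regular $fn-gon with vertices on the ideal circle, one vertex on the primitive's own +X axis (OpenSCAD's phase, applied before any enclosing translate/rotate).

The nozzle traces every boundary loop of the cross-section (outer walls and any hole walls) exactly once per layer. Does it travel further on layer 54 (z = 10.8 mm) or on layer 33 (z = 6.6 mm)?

layer 33 (z = 6.6 mm)

Layer 54 (z = 10.8): the cone does not reach this height (z outside [0, 8]); the cylinder at (0, -3.5) is absent (z outside [2.5, 9.5]); the r=3.5 cylinder at (3, 6) gives a regular 12-gon of circumradius 3.5 (constant along its height) (perimeter = 2·12·3.500·sin(180°/12) = 21.74 mm); Combining (union): only the r=3.5 cylinder at (3, 6) is present, so the union is just that shape — boundary = 21.74 mm; (whole slice rotated 35° about Z — lengths, areas and connectivity unchanged). So its perimeter = 21.74 mm. Layer 33 (z = 6.6): the cone (r1=6.5→r2=5) has section circumradius 5.263 here — a regular 12-gon (perimeter = 2·12·5.263·sin(180°/12) = 32.69 mm); the cylinder at (0, -3.5): section is a regular 12-gon, circumradius r=8 (perimeter = 2·12·8.000·sin(180°/12) = 49.69 mm); the cylinder at (3, 6) is not intersected at this z (z outside [7, 20.5]); Merging all regions: the regions partially overlap (shared area 78.27 mm²), so the edge portions inside another operand are dropped and the merged outline is re-measured after clipping — boundary = 50.48 mm; (whole slice rotated 35° about Z — lengths, areas and connectivity unchanged). So its perimeter = 50.48 mm. Layer 33 is larger (50.48 vs 21.74 mm).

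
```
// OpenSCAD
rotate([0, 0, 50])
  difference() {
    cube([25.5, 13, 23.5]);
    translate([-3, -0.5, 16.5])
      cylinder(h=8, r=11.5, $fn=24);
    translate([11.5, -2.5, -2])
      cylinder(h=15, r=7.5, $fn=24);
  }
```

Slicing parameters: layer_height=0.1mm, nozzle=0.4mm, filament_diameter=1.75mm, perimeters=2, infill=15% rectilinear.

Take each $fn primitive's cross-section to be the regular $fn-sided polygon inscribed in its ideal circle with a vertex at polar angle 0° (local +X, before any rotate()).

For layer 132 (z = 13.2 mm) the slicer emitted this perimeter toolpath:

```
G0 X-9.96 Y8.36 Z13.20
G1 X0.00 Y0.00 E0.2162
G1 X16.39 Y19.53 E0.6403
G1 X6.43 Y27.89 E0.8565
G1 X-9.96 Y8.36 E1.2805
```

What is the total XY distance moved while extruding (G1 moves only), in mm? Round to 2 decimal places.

77.00 mm

Sum the Euclidean lengths of each G1 segment: total = 77.00 mm.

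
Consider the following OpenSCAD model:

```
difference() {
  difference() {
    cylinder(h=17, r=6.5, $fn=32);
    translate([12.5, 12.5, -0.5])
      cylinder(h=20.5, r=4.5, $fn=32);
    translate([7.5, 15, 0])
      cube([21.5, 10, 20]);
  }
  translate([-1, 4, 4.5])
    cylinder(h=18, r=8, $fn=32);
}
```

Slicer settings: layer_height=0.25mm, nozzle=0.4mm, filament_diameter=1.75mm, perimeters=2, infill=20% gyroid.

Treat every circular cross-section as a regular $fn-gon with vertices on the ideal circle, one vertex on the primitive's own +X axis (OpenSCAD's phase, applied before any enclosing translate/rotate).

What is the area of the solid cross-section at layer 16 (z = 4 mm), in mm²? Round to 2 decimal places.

At z = 4 mm: the r=6.5 cylinder contributes a regular 32-gon of circumradius 6.5 (area = (32/2)·6.500²·sin(360°/32) = 131.88 mm²); the r=4.5 cylinder at (12.5, 12.5) contributes a regular 32-gon of circumradius 4.5 (area = (32/2)·4.500²·sin(360°/32) = 63.21 mm²); the cube at (7.5, 15) is present — its section is the full 21.5×10 rectangle (area 215.00 mm²); After the difference (first − rest): starting from the r=6.5 cylinder (131.88 mm²), the r=4.5 cylinder at (12.5, 12.5) misses the remaining region (no effect); the 21.5×10 cube at (7.5, 15) misses the remaining region (no effect) — area = 131.88 mm²; the cylinder at (-1, 4) is absent (z outside [4.5, 22.5]); After the difference (first − rest): none of the subtracted shapes is present at this height, so the result so far is unchanged — area = 131.88 mm². Overall, the cross-section is a single solid region. Net area = 131.88 mm².

131.88 mm²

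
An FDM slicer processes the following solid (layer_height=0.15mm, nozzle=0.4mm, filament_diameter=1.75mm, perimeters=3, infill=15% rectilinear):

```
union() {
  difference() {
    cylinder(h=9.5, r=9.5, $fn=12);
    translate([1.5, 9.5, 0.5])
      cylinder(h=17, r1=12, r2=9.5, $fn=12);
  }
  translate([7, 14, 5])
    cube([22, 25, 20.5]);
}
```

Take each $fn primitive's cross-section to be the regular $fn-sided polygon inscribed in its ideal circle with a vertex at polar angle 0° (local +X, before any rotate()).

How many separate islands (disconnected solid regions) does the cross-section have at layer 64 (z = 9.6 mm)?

At z = 9.6 mm: the cylinder is not intersected at this z (z outside [0, 9.5]); the cone at (1.5, 9.5) (r1=12→r2=9.5) has section circumradius 10.662 here — a regular 12-gon; After the difference (first − rest): the first operand is absent here, so nothing remains; the 22×25 cube at (7, 14) contributes its full rectangle; Merging all regions: only the 22×25 cube at (7, 14) is present, so the union is just that shape — 1 connected region. Overall, the cross-section is a single solid region. Island count = 1.

1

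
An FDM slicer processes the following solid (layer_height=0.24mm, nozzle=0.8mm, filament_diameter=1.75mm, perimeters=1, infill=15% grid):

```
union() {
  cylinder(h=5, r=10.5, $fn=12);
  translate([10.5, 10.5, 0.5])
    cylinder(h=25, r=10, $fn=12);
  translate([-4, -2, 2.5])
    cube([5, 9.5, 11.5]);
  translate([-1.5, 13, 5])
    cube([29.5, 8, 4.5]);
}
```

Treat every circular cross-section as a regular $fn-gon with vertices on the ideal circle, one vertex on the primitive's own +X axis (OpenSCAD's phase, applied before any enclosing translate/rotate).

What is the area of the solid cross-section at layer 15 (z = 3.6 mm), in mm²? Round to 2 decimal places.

583.24 mm²

At z = 3.6 mm: the cylinder: section is a regular 12-gon, circumradius r=10.5 (area = (12/2)·10.500²·sin(360°/12) = 330.75 mm²); the r=10 cylinder at (10.5, 10.5) gives a regular 12-gon of circumradius 10 (constant along its height) (area = (12/2)·10.000²·sin(360°/12) = 300.00 mm²); the 5×9.5 cube at (-4, -2) contributes its full rectangle (area 47.50 mm²); the cube at (-1.5, 13) is absent (z outside [5, 9.5]); Taking the union: the regions partially overlap — summed areas 678.25 mm² minus the doubly-counted overlap 95.01 mm² gives 583.24 mm² — area = 583.24 mm². Overall, the cross-section is a single solid region. Net area = 583.24 mm².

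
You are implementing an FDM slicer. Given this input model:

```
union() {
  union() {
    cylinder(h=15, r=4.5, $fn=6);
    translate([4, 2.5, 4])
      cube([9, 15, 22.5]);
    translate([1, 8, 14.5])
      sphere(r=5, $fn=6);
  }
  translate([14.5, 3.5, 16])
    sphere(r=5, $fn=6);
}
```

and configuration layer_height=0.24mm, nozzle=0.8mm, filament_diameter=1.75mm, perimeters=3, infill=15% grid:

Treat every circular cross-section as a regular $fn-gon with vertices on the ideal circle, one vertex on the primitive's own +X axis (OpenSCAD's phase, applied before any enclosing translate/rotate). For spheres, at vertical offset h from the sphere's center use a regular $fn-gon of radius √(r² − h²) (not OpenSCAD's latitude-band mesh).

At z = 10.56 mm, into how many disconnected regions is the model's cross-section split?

2

At z = 10.56 mm: the r=4.5 cylinder contributes a regular 6-gon of circumradius 4.5; the 9×15 cube at (4, 2.5) contributes its full rectangle; the sphere at (1, 8): section is a regular 6-gon, circumradius = √(r²−h²) = √(5²−3.94²) = 3.078; Combining (union): the regions partially overlap (shared area 0.01 mm²), so overlapping operands fuse into one piece — 2 connected regions; the sphere at (14.5, 3.5) is not intersected at this z (|z−center|=5.440 > r=5); Merging all regions: only the result so far is present, so the union is just that shape — 2 connected regions. The result has 2 disconnected regions.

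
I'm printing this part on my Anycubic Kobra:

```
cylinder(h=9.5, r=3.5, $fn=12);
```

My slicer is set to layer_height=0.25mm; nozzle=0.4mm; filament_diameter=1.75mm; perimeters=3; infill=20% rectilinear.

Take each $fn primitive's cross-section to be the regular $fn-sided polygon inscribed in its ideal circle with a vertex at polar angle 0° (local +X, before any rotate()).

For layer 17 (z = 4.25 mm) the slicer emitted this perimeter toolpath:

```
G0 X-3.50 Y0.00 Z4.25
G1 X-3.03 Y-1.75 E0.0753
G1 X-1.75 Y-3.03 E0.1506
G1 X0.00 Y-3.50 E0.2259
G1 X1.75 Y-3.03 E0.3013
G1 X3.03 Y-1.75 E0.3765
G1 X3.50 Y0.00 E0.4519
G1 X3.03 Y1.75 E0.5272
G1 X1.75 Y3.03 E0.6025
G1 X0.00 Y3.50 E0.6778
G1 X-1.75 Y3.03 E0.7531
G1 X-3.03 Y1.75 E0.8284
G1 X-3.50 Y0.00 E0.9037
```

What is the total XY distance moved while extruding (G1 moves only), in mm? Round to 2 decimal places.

Sum the Euclidean lengths of each G1 segment: total = 21.74 mm.

21.74 mm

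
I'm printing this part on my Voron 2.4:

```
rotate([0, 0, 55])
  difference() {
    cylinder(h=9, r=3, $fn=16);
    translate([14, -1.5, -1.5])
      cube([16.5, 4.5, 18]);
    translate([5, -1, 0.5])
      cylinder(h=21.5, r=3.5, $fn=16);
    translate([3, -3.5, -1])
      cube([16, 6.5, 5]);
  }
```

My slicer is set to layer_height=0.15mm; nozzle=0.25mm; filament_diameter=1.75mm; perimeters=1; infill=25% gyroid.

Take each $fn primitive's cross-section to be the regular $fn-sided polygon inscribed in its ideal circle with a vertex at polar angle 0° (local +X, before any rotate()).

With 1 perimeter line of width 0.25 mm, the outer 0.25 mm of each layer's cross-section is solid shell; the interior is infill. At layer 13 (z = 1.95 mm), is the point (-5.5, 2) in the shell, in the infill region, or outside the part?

At z = 1.95 mm: the r=3 cylinder contributes a regular 16-gon of circumradius 3; the 16.5×4.5 cube at (14, -1.5) contributes its full rectangle; the cylinder at (5, -1): section is a regular 16-gon, circumradius r=3.5; the 16×6.5 cube at (3, -3.5) contributes its full rectangle; After the difference (first − rest): starting from the r=3 cylinder, the 16.5×4.5 cube at (14, -1.5) misses the remaining region (no effect); the r=3.5 cylinder at (5, -1) partially overlaps it — only the 3.49 mm² overlap (of its 37.50 mm²) is removed, clipping the outline; the 16×6.5 cube at (3, -3.5) misses the remaining region (no effect) — 1 connected region; (rotated 55° about Z; rotation is an isometry so areas/perimeters/island counts are preserved). Overall, the cross-section is a single solid region. Undo the 55° rotation: the query point maps to (-1.516, 5.652) in the un-rotated model frame. The nearest boundary edge runs (-1.15, 2.77)→(0.00, 3.00); distance from the point to it = 2.90 mm. The point is not inside any of the regions above, so it lies outside the cross-section (2.90 mm from the nearest boundary).

outside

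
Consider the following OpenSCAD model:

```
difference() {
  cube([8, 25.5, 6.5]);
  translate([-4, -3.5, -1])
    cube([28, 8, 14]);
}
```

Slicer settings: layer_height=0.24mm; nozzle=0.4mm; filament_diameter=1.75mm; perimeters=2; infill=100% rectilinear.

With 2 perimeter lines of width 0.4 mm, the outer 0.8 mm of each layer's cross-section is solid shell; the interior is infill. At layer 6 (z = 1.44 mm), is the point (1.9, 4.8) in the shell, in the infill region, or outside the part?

At z = 1.44 mm: the cube (footprint 8×25.5) is included at this height; the cube at (-4, -3.5) (footprint 28×8) is included at this height; Taking the first minus the rest: starting from the 8×25.5 cube, the 28×8 cube at (-4, -3.5) partially overlaps it — only the 36.00 mm² overlap (of its 224.00 mm²) is removed, clipping the outline — 1 connected region. Overall, the cross-section is a single solid region. The nearest boundary edge runs (8.00, 4.50)→(0.00, 4.50); distance from the point to it = 0.30 mm. The point is inside the cross-section, 0.30 mm from the nearest boundary — within the 0.8 mm shell band (2 × 0.4).

shell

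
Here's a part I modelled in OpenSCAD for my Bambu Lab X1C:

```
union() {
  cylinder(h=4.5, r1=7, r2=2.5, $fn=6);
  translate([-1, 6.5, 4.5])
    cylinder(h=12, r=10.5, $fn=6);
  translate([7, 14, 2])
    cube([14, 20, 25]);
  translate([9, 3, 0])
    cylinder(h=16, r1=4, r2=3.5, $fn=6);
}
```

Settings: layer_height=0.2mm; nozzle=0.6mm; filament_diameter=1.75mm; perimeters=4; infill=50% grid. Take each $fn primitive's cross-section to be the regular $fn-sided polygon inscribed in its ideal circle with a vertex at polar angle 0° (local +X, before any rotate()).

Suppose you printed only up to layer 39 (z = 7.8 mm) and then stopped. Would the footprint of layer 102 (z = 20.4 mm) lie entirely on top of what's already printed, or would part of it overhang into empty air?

entirely on top

Compare the two slices. At z = 7.8: the cone does not reach this height (z outside [0, 4.5]); the r=10.5 cylinder at (-1, 6.5) gives a regular 6-gon of circumradius 10.5 (constant along its height) (area = (6/2)·10.500²·sin(360°/6) = 286.44 mm²); the 14×20 cube at (7, 14) contributes its full rectangle (area 280.00 mm²); the cone at (9, 3): at t=0.487 of its height the radius interpolates to r₁+(r₂−r₁)t = 3.756, giving a regular 6-gon of that circumradius (area = (6/2)·3.756²·sin(360°/6) = 36.66 mm²); Combining (union): the regions partially overlap — summed areas 603.10 mm² minus the doubly-counted overlap 9.44 mm² gives 593.66 mm² — area = 593.66 mm². At z = 20.4: the cone is not intersected at this z (z outside [0, 4.5]); the cylinder at (-1, 6.5) is absent (z outside [4.5, 16.5]); the 14×20 cube at (7, 14) contributes its full rectangle (area 280.00 mm²); the cone at (9, 3) is not intersected at this z (z outside [0, 16]); Merging all regions: only the 14×20 cube at (7, 14) is present, so the union is just that shape — area = 280.00 mm². Checking containment: the cross-section at z = 20.4 is a subset of the cross-section at z = 7.8.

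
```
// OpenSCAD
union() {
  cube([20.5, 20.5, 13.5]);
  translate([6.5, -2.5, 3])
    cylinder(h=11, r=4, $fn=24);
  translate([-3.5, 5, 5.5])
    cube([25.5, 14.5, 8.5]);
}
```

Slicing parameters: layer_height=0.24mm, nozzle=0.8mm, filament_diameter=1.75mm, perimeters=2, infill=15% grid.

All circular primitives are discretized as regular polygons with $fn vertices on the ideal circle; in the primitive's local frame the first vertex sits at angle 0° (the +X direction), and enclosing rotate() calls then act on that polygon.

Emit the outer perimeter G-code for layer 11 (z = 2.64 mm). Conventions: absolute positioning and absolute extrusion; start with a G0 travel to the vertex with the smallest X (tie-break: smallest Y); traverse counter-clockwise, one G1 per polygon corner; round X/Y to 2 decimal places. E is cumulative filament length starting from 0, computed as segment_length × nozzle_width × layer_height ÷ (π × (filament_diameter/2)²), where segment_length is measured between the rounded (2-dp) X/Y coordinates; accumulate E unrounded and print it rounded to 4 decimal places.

G0 X0.00 Y0.00 Z2.64
G1 X20.50 Y0.00 E1.6364
G1 X20.50 Y20.50 E3.2728
G1 X0.00 Y20.50 E4.9092
G1 X0.00 Y0.00 E6.5456

At z = 2.64 mm: the cube is present — its section is the full 20.5×20.5 rectangle; the cylinder at (6.5, -2.5) is absent (z outside [3, 14]); the cube at (-3.5, 5) does not reach this height (z outside [5.5, 14]); Merging all regions: only the 20.5×20.5 cube is present, so the union is just that shape — 1 connected region. The outline is a single polygon with 4 vertices. Extrusion per mm of travel: 0.8 × 0.24 / (π × 0.875²) = 0.079824. Accumulating E over each segment gives final E = 6.5456.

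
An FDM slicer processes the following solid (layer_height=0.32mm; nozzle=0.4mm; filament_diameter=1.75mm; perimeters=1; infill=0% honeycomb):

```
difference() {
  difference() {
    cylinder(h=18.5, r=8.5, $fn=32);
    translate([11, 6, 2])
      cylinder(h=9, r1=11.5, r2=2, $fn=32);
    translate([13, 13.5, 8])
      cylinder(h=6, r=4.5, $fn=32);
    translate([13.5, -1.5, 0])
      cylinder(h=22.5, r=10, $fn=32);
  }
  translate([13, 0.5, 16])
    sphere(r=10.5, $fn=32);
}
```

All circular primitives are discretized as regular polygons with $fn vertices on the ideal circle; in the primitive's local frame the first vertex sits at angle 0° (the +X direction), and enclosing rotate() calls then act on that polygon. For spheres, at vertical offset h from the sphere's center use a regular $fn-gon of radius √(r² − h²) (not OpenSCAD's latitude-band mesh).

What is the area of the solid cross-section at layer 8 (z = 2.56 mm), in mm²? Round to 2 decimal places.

148.29 mm²

At z = 2.56 mm: the cylinder: section is a regular 32-gon, circumradius r=8.5 (area = (32/2)·8.500²·sin(360°/32) = 225.52 mm²); the cone at (11, 6): at t=0.062 of its height the radius interpolates to r₁+(r₂−r₁)t = 10.909, giving a regular 32-gon of that circumradius (area = (32/2)·10.909²·sin(360°/32) = 371.46 mm²); the cylinder at (13, 13.5) is not intersected at this z (z outside [8, 14]); the cylinder at (13.5, -1.5): section is a regular 32-gon, circumradius r=10 (area = (32/2)·10.000²·sin(360°/32) = 312.14 mm²); Taking the first minus the rest: starting from the r=8.5 cylinder (225.52 mm²), the cone at (11, 6) partially overlaps it — only the 68.88 mm² overlap (of its 371.46 mm²) is removed, clipping the outline; the r=10 cylinder at (13.5, -1.5) partially overlaps it — only the 8.36 mm² overlap (of its 312.14 mm²) is removed, clipping the outline — area = 148.29 mm²; the sphere at (13, 0.5) does not reach this height (|z−center|=13.440 > r=10.5); Subtracting the remaining from the first: none of the subtracted shapes is present at this height, so that combined region is unchanged — area = 148.29 mm². Overall, the cross-section is a single solid region. Net area = 148.29 mm².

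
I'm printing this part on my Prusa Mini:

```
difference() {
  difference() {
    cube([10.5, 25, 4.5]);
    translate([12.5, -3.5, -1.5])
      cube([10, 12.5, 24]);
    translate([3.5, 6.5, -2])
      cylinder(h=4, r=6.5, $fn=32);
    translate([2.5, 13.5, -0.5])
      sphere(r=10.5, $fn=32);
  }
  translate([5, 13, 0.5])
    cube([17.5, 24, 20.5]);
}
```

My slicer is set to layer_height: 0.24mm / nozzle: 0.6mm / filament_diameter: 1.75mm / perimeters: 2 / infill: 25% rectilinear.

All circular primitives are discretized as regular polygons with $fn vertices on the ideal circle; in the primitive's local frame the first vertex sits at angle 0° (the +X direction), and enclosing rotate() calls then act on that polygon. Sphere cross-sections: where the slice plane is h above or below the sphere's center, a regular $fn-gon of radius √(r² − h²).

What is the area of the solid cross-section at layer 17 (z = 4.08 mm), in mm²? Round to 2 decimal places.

64.55 mm²

At z = 4.08 mm: the cube is present — its section is the full 10.5×25 rectangle (area 262.50 mm²); the 10×12.5 cube at (12.5, -3.5) contributes its full rectangle (area 125.00 mm²); the cylinder at (3.5, 6.5) is not intersected at this z (z outside [-2, 2]); the sphere at (2.5, 13.5): section is a regular 32-gon, circumradius = √(r²−h²) = √(10.5²−4.58²) = 9.448 (area = (32/2)·9.448²·sin(360°/32) = 278.66 mm²); After the difference (first − rest): starting from the 10.5×25 cube (262.50 mm²), the 10×12.5 cube at (12.5, -3.5) misses the remaining region (no effect); the r=10.5 sphere at (2.5, 13.5) partially overlaps it — only the 176.33 mm² overlap (of its 278.66 mm²) is removed, clipping the outline — area = 86.17 mm²; the cube at (5, 13) (footprint 17.5×24) is included at this height (area 420.00 mm²); Subtracting the remaining from the first: starting from that combined region (86.17 mm²), the 17.5×24 cube at (5, 13) partially overlaps it — only the 21.62 mm² overlap (of its 420.00 mm²) is removed, clipping the outline — area = 64.55 mm². Overall, the cross-section has 2 separate islands. Net area = 64.55 mm².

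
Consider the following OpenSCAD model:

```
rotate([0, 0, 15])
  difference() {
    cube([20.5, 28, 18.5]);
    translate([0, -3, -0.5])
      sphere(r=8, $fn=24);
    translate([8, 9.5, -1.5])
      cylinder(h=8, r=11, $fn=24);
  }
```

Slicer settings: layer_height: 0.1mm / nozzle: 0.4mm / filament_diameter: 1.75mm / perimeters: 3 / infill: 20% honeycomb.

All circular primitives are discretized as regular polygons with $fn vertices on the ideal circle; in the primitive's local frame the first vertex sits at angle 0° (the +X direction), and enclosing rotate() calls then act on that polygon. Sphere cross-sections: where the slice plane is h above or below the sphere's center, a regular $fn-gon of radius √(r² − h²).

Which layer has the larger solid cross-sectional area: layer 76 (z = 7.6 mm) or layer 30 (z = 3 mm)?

layer 76 (z = 7.6 mm)

Layer 76 (z = 7.6): the cube is present — its section is the full 20.5×28 rectangle (area 574.00 mm²); the sphere at (0, -3) is not intersected at this z (|z−center|=8.100 > r=8); the cylinder at (8, 9.5) is not intersected at this z (z outside [-1.5, 6.5]); Taking the first minus the rest: none of the subtracted shapes is present at this height, so the 20.5×28 cube is unchanged — area = 574.00 mm²; (rotated 15° about Z; rotation is an isometry so areas/perimeters/island counts are preserved). So its area = 574.00 mm². Layer 30 (z = 3): the cube (footprint 20.5×28) is included at this height (area 574.00 mm²); the r=8 sphere at (0, -3) contributes a regular 24-gon of circumradius √(8²−3.5²) = 7.194 (area = (24/2)·7.194²·sin(360°/24) = 160.73 mm²); the r=11 cylinder at (8, 9.5) gives a regular 24-gon of circumradius 11 (constant along its height) (area = (24/2)·11.000²·sin(360°/24) = 375.81 mm²); Subtracting the remaining from the first: starting from the 20.5×28 cube (574.00 mm²), the r=8 sphere at (0, -3) partially overlaps it — only the 19.38 mm² overlap (of its 160.73 mm²) is removed, clipping the outline; the r=11 cylinder at (8, 9.5) partially overlaps it — only the 318.18 mm² overlap (of its 375.81 mm²) is removed, clipping the outline — area = 236.44 mm²; (whole slice rotated 15° about Z — lengths, areas and connectivity unchanged). So its area = 236.44 mm². Layer 76 is larger (574.00 vs 236.44 mm²).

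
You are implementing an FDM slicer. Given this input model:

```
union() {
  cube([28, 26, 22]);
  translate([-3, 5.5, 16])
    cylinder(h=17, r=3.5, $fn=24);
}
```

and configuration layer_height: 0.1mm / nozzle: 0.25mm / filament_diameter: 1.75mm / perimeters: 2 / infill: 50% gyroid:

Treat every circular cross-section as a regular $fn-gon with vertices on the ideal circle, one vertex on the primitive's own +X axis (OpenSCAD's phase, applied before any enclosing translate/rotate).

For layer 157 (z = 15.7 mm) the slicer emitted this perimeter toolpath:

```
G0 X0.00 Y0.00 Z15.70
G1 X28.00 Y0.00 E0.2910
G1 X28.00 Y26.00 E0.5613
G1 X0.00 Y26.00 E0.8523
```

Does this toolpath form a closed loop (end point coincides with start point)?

no

Start point (G0): (0.00, 0.00). End point (last G1): the path does not return to the start — open.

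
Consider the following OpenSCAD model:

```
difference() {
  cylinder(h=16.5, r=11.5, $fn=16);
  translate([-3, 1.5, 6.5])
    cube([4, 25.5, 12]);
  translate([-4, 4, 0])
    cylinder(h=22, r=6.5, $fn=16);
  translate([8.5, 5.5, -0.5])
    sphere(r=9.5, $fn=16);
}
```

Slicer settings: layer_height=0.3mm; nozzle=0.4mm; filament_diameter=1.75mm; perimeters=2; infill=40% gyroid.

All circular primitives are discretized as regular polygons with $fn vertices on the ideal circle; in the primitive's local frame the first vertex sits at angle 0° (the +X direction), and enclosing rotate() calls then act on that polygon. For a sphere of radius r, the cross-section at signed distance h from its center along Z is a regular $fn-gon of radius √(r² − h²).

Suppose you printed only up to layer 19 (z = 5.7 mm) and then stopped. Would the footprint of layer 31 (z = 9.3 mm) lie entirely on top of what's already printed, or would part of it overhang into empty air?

Compare the two slices. At z = 5.7: the r=11.5 cylinder contributes a regular 16-gon of circumradius 11.5 (area = (16/2)·11.500²·sin(360°/16) = 404.88 mm²); the cube at (-3, 1.5) does not reach this height (z outside [6.5, 18.5]); the cylinder at (-4, 4): section is a regular 16-gon, circumradius r=6.5 (area = (16/2)·6.500²·sin(360°/16) = 129.35 mm²); the r=9.5 sphere at (8.5, 5.5) contributes a regular 16-gon of circumradius √(9.5²−6.2²) = 7.198 (area = (16/2)·7.198²·sin(360°/16) = 158.61 mm²); Taking the first minus the rest: starting from the r=11.5 cylinder (404.88 mm²), the r=6.5 cylinder at (-4, 4) partially overlaps it — only the 125.16 mm² overlap (of its 129.35 mm²) is removed, clipping the outline; the r=9.5 sphere at (8.5, 5.5) partially overlaps it — only the 82.63 mm² overlap (of its 158.61 mm²) is removed, clipping the outline — area = 197.08 mm². At z = 9.3: the r=11.5 cylinder gives a regular 16-gon of circumradius 11.5 (constant along its height) (area = (16/2)·11.500²·sin(360°/16) = 404.88 mm²); the 4×25.5 cube at (-3, 1.5) contributes its full rectangle (area 102.00 mm²); the r=6.5 cylinder at (-4, 4) gives a regular 16-gon of circumradius 6.5 (constant along its height) (area = (16/2)·6.500²·sin(360°/16) = 129.35 mm²); the sphere at (8.5, 5.5) is not intersected at this z (|z−center|=9.800 > r=9.5); Taking the first minus the rest: starting from the r=11.5 cylinder (404.88 mm²), the 4×25.5 cube at (-3, 1.5) partially overlaps it — only the 39.01 mm² overlap (of its 102.00 mm²) is removed, clipping the outline; the r=6.5 cylinder at (-4, 4) partially overlaps it — only the 93.10 mm² overlap (of its 129.35 mm²) is removed, clipping the outline — area = 272.78 mm². Checking containment: at z = 9.3 the cross-section extends beyond the z = 5.7 cross-section by about 82.63 mm².

part overhangs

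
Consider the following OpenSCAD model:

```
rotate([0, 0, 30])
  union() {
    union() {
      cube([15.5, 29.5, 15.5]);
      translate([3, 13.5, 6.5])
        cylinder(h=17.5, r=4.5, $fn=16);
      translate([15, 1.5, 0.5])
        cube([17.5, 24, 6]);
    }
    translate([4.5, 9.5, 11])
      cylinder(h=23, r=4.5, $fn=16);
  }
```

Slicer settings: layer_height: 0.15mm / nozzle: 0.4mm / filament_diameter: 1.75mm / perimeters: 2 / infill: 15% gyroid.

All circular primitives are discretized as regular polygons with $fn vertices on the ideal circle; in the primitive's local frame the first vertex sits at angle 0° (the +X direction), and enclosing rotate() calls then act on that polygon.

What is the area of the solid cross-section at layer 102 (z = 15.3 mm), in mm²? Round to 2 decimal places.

At z = 15.3 mm: the cube is present — its section is the full 15.5×29.5 rectangle (area 457.25 mm²); the r=4.5 cylinder at (3, 13.5) gives a regular 16-gon of circumradius 4.5 (constant along its height) (area = (16/2)·4.500²·sin(360°/16) = 61.99 mm²); the cube at (15, 1.5) is not intersected at this z (z outside [0.5, 6.5]); Combining (union): the regions partially overlap — summed areas 519.24 mm² minus the doubly-counted overlap 55.44 mm² gives 463.80 mm² — area = 463.80 mm²; the r=4.5 cylinder at (4.5, 9.5) contributes a regular 16-gon of circumradius 4.5 (area = (16/2)·4.500²·sin(360°/16) = 61.99 mm²); Merging all regions: the r=4.5 cylinder at (4.5, 9.5) lies entirely inside the result so far, so the union is just the result so far — area = 463.80 mm²; (whole slice rotated 30° about Z — lengths, areas and connectivity unchanged). Overall, the cross-section is a single solid region. Net area = 463.80 mm².

463.80 mm²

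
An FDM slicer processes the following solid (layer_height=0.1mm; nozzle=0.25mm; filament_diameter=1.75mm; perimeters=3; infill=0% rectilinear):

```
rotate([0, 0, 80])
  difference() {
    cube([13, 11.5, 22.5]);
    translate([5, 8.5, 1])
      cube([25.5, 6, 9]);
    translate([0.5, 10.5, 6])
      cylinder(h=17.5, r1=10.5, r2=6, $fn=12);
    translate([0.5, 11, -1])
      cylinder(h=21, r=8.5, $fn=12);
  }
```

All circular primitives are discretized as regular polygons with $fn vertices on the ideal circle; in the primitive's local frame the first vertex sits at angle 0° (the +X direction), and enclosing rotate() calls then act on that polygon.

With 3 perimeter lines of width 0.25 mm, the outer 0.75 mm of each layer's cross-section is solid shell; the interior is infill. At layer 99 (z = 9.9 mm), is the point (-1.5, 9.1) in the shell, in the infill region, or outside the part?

infill

At z = 9.9 mm: the 13×11.5 cube contributes its full rectangle; the cube at (5, 8.5) is present — its section is the full 25.5×6 rectangle; the cone at (0.5, 10.5): at t=0.223 of its height the radius interpolates to r₁+(r₂−r₁)t = 9.497, giving a regular 12-gon of that circumradius; the cylinder at (0.5, 11): section is a regular 12-gon, circumradius r=8.5; Taking the first minus the rest: starting from the 13×11.5 cube, the 25.5×6 cube at (5, 8.5) partially overlaps it — only the 24.00 mm² overlap (of its 153.00 mm²) is removed, clipping the outline; the cone at (0.5, 10.5) partially overlaps it — only the 67.90 mm² overlap (of its 270.59 mm²) is removed, clipping the outline; the r=8.5 cylinder at (0.5, 11) misses the remaining region (no effect) — 1 connected region; (whole slice rotated 80° about Z — lengths, areas and connectivity unchanged). Overall, the cross-section is a single solid region. Undo the 80° rotation: the query point maps to (8.701, 3.057) in the un-rotated model frame. The nearest boundary edge runs (5.25, 2.28)→(8.72, 5.75); distance from the point to it = 1.89 mm. The point is inside the cross-section and 1.89 mm from the nearest boundary — more than the 0.75 mm shell width (3 × 0.25), so it's in the infill interior.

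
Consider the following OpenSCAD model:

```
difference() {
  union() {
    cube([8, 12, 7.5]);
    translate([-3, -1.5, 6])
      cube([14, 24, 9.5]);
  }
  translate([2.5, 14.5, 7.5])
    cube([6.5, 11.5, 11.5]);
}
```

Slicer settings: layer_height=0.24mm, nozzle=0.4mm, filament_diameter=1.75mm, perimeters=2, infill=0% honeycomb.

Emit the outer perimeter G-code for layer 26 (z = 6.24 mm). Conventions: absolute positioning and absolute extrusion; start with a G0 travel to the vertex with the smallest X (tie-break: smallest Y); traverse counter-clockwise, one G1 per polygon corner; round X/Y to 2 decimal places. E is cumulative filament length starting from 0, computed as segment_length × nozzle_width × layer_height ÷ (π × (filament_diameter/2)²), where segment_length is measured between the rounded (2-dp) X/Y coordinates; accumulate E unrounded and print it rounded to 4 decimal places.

At z = 6.24 mm: the cube (footprint 8×12) is included at this height; the cube at (-3, -1.5) (footprint 14×24) is included at this height; Merging all regions: the 8×12 cube lies entirely inside the 14×24 cube at (-3, -1.5), so the union is just the 14×24 cube at (-3, -1.5) — 1 connected region; the cube at (2.5, 14.5) does not reach this height (z outside [7.5, 19]); Taking the first minus the rest: none of the subtracted shapes is present at this height, so the result so far is unchanged — 1 connected region. The outline is a single polygon with 4 vertices. Extrusion per mm of travel: 0.4 × 0.24 / (π × 0.875²) = 0.039912. Accumulating E over each segment gives final E = 3.0333.

G0 X-3.00 Y-1.50 Z6.24
G1 X11.00 Y-1.50 E0.5588
G1 X11.00 Y22.50 E1.5167
G1 X-3.00 Y22.50 E2.0754
G1 X-3.00 Y-1.50 E3.0333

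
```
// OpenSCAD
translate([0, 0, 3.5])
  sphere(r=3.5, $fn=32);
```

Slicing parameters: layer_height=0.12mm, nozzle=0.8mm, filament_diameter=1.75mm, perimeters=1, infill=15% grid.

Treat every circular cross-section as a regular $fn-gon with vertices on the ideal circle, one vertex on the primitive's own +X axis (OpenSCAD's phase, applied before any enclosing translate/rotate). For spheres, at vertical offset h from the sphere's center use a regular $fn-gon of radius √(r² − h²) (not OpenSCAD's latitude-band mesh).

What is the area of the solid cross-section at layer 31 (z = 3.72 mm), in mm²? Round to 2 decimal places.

38.09 mm²

At z = 3.72 mm: the r=3.5 sphere contributes a regular 32-gon of circumradius √(3.5²−0.22²) = 3.493 (area = (32/2)·3.493²·sin(360°/32) = 38.09 mm²). Overall, the cross-section is a single solid region. Net area = 38.09 mm².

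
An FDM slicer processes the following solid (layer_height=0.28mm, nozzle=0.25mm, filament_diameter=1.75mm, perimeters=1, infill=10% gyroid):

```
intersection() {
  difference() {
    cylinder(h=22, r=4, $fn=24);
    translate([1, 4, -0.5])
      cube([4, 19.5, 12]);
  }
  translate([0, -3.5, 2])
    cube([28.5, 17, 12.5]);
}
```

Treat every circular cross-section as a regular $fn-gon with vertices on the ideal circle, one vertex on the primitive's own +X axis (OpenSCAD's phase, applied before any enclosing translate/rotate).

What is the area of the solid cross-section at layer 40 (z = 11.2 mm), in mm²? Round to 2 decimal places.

At z = 11.2 mm: the r=4 cylinder gives a regular 24-gon of circumradius 4 (constant along its height) (area = (24/2)·4.000²·sin(360°/24) = 49.69 mm²); the 4×19.5 cube at (1, 4) contributes its full rectangle (area 78.00 mm²); Subtracting the remaining from the first: starting from the r=4 cylinder (49.69 mm²), the 4×19.5 cube at (1, 4) misses the remaining region (no effect) — area = 49.69 mm²; the cube at (0, -3.5) (footprint 28.5×17) is included at this height (area 484.50 mm²); Taking the intersection: the 28.5×17 cube at (0, -3.5) partially overlaps the result so far; clipping to the common part keeps 24.24 mm² — area = 24.24 mm². Overall, the cross-section is a single solid region. Net area = 24.24 mm².

24.24 mm²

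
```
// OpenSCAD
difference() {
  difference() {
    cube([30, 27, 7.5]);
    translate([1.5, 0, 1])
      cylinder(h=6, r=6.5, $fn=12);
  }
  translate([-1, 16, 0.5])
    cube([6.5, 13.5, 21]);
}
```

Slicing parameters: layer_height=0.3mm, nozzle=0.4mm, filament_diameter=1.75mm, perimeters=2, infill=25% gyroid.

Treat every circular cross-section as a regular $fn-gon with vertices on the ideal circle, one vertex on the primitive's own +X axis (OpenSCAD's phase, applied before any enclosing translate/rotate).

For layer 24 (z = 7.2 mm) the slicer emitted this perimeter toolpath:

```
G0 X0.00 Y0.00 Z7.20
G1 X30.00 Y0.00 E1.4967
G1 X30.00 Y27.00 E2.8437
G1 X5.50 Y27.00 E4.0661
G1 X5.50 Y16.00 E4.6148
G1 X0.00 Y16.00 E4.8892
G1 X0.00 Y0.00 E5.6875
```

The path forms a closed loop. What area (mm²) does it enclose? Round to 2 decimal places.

Apply the shoelace formula to the sequence of (X, Y) vertices; enclosed area = 749.50 mm².

749.50 mm²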